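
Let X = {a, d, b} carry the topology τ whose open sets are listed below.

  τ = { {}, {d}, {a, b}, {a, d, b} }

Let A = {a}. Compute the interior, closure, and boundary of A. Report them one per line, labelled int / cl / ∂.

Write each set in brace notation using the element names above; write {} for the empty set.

int(A) = {}
cl(A)  = {a, b}
∂A     = {a, b}

U open, U⊆A: {}. int(A) = ⋃ = {}
X∖A={d, b}, int(X∖A)={d}, hence cl(A)={a, b}
∂A: remove int from cl → {a, b}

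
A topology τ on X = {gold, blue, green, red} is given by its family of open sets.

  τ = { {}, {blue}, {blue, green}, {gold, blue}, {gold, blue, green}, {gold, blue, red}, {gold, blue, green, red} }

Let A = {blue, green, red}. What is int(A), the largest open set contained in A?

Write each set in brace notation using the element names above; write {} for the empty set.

opens ⊆ A: {}, {blue}, {blue, green}; union → int = {blue, green}

{blue, green}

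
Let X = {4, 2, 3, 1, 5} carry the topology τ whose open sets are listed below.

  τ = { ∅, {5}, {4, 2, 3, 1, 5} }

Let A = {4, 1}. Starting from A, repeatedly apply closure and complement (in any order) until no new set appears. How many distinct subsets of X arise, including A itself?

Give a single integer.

cl via duality: int({2, 3, 5}) = {5}, so X∖{5} = {4, 2, 3, 1}
Write k for closure, c for complement:
  1. A     = {4, 1}
  2. kA    = {4, 2, 3, 1}
  3. cA    = {2, 3, 5}
  4. ckA   = {5}
  5. kcA   = {4, 2, 3, 1, 5}
  6. ckcA  = ∅
applying k or c yields no new set

6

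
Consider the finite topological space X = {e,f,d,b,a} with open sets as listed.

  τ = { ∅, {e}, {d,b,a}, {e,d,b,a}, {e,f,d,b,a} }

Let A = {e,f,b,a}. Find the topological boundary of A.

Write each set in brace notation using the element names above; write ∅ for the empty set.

{f,d,b,a}

opens ⊆ A: ∅, {e}; union → int = {e}
complement {d}; its interior ∅; cl(A) = X∖∅ = {e,f,d,b,a}
boundary = {e,f,d,b,a} ∖ {e} = {f,d,b,a}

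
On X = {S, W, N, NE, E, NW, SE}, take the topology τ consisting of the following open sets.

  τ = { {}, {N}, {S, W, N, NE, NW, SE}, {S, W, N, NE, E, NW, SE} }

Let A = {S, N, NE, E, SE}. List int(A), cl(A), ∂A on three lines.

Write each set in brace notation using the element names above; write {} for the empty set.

int(A) = {N}
cl(A)  = {S, W, N, NE, E, NW, SE}
∂A     = {S, W, NE, E, NW, SE}

U open, U⊆A: {}, {N}. int(A) = ⋃ = {N}
X∖A={W, NW}, int(X∖A)={}, hence cl(A)={S, W, N, NE, E, NW, SE}
∂A: remove int from cl → {S, W, NE, E, NW, SE}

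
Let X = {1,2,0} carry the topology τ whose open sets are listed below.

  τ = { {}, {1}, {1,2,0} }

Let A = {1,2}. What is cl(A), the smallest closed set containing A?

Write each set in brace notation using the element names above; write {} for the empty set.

closure: X∖int(X∖A) = X∖{} = {1,2,0}

{1,2,0}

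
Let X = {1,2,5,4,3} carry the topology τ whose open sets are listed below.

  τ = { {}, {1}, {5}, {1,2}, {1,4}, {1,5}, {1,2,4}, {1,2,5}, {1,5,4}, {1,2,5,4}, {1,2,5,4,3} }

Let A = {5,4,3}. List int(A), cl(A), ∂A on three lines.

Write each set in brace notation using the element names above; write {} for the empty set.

opens ⊆ A: {}, {5}; union → int = {5}
complement {1,2}; its interior {1,2}; cl(A) = X∖{1,2} = {5,4,3}
boundary = {5,4,3} ∖ {5} = {4,3}

int(A) = {5}
cl(A)  = {5,4,3}
∂A     = {4,3}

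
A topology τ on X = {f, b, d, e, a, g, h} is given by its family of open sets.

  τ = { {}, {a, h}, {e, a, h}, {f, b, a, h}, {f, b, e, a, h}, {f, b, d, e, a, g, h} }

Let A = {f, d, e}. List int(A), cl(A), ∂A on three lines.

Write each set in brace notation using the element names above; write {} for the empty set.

U open, U⊆A: {}. int(A) = ⋃ = {}
X∖A={b, a, g, h}, int(X∖A)={a, h}, hence cl(A)={f, b, d, e, g}
∂A: remove int from cl → {f, b, d, e, g}

int(A) = {}
cl(A)  = {f, b, d, e, g}
∂A     = {f, b, d, e, g}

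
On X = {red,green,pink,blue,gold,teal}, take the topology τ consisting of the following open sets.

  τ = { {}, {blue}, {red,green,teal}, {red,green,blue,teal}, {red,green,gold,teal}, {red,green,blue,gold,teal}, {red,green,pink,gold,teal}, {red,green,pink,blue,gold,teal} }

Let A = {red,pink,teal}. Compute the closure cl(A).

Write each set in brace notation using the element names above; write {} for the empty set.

X∖A={green,blue,gold}, int(X∖A)={blue}, hence cl(A)={red,green,pink,gold,teal}

{red,green,pink,gold,teal}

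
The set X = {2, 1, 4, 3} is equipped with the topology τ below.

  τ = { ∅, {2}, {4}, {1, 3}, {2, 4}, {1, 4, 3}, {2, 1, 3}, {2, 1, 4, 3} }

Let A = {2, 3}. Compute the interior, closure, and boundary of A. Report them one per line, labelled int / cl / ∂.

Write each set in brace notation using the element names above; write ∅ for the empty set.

int(A) = {2}
cl(A)  = {2, 1, 3}
∂A     = {1, 3}

U open, U⊆A: ∅, {2}. int(A) = ⋃ = {2}
X∖A={1, 4}, int(X∖A)={4}, hence cl(A)={2, 1, 3}
∂A: remove int from cl → {1, 3}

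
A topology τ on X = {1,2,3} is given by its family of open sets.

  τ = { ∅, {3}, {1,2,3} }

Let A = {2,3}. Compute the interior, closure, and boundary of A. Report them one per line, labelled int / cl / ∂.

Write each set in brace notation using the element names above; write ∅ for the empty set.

int(A) = {3}
cl(A)  = {1,2,3}
∂A     = {1,2}

U open, U⊆A: ∅, {3}. int(A) = ⋃ = {3}
X∖A={1}, int(X∖A)=∅, hence cl(A)={1,2,3}
∂A: remove int from cl → {1,2}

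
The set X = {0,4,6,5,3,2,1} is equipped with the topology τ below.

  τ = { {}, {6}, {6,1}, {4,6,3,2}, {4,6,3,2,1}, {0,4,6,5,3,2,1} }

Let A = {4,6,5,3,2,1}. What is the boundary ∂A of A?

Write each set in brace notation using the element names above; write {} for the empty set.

open subsets of A: {}, {6}, {6,1}, {4,6,3,2}, {4,6,3,2,1}; so int(A) = {4,6,3,2,1}
closure: X∖int(X∖A) = X∖{} = {0,4,6,5,3,2,1}
∂A = {0,4,6,5,3,2,1} minus {4,6,3,2,1} = {0,5}

{0,5}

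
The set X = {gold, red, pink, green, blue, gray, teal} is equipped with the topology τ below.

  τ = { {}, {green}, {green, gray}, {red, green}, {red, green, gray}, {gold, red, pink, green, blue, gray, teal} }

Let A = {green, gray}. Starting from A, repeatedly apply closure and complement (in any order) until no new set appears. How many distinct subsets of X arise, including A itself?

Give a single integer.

4

complement {gold, red, pink, blue, teal}; its interior {}; cl(A) = X∖{} = {gold, red, pink, green, blue, gray, teal}
With k = closure, c = complement:
  1. A     = {green, gray}
  2. kA    = {gold, red, pink, green, blue, gray, teal}
  3. cA    = {gold, red, pink, blue, teal}
  4. ckA   = {}
k, c of each give nothing new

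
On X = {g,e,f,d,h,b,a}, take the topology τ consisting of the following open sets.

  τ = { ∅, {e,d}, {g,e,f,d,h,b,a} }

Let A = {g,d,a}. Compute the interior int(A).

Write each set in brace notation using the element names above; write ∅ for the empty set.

U open, U⊆A: ∅. int(A) = ⋃ = ∅

∅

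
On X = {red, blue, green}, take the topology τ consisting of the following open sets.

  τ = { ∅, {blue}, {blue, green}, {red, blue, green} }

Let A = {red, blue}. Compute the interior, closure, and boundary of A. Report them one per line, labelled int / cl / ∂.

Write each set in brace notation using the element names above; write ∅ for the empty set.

int(A) = {blue}
cl(A)  = {red, blue, green}
∂A     = {red, green}

U open, U⊆A: ∅, {blue}. int(A) = ⋃ = {blue}
X∖A={green}, int(X∖A)=∅, hence cl(A)={red, blue, green}
∂A: remove int from cl → {red, green}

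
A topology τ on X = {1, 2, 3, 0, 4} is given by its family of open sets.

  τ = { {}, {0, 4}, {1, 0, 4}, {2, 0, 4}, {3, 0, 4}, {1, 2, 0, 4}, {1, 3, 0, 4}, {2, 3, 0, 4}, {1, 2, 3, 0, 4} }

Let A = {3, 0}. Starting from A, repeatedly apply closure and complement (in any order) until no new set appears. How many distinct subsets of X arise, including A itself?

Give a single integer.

4

closure: X∖int(X∖A) = X∖{} = {1, 2, 3, 0, 4}
Let k=closure and c=complement:
  1. A     = {3, 0}
  2. kA    = {1, 2, 3, 0, 4}
  3. cA    = {1, 2, 4}
  4. ckA   = {}
— saturated at 4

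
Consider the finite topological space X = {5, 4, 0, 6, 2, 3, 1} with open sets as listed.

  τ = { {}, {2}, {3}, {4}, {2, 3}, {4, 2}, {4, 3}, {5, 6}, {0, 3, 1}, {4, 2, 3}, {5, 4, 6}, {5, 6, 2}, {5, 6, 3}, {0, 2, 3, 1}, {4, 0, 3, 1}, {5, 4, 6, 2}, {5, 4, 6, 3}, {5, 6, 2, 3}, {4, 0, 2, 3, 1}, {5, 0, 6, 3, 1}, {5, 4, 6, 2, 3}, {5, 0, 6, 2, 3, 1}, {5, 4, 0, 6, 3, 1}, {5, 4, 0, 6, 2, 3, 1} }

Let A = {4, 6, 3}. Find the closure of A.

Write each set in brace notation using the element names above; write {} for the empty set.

{5, 4, 0, 6, 3, 1}

complement {5, 0, 2, 1}; its interior {2}; cl(A) = X∖{2} = {5, 4, 0, 6, 3, 1}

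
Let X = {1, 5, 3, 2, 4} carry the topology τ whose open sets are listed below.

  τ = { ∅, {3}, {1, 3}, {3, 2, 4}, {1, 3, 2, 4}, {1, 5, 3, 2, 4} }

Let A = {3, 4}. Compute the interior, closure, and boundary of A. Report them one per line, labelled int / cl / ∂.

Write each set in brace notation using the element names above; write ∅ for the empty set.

int(A) = {3}
cl(A)  = {1, 5, 3, 2, 4}
∂A     = {1, 5, 2, 4}

U open, U⊆A: ∅, {3}. int(A) = ⋃ = {3}
X∖A={1, 5, 2}, int(X∖A)=∅, hence cl(A)={1, 5, 3, 2, 4}
∂A: remove int from cl → {1, 5, 2, 4}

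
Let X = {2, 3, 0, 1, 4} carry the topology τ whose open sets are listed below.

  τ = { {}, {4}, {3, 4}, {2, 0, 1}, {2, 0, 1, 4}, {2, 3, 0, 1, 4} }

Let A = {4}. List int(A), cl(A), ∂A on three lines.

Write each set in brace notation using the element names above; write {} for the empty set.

opens ⊆ A: {}, {4}; union → int = {4}
complement {2, 3, 0, 1}; its interior {2, 0, 1}; cl(A) = X∖{2, 0, 1} = {3, 4}
boundary = {3, 4} ∖ {4} = {3}

int(A) = {4}
cl(A)  = {3, 4}
∂A     = {3}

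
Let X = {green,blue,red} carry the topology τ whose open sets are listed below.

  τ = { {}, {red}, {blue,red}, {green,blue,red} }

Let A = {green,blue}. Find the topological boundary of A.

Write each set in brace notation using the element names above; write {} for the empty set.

opens ⊆ A: {}; union → int = {}
complement {red}; its interior {red}; cl(A) = X∖{red} = {green,blue}
boundary = {green,blue} ∖ {} = {green,blue}

{green,blue}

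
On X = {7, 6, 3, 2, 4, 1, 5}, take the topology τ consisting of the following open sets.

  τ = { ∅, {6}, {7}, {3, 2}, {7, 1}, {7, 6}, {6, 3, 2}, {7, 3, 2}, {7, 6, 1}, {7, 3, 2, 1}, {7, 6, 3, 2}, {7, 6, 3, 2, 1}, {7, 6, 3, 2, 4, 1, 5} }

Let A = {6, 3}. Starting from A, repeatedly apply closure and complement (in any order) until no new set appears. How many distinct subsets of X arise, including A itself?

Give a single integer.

10

complement {7, 2, 4, 1, 5}; its interior {7, 1}; cl(A) = X∖{7, 1} = {6, 3, 2, 4, 5}
With k = closure, c = complement:
  1. A     = {6, 3}
  2. kA    = {6, 3, 2, 4, 5}
  3. cA    = {7, 2, 4, 1, 5}
  4. ckA   = {7, 1}
  5. kcA   = {7, 3, 2, 4, 1, 5}
  6. kckA  = {7, 4, 1, 5}
  7. ckcA  = {6}
  8. ckckA = {6, 3, 2}
  9. kckcA = {6, 4, 5}
  10. ckckcA = {7, 3, 2, 1}
k, c of each give nothing new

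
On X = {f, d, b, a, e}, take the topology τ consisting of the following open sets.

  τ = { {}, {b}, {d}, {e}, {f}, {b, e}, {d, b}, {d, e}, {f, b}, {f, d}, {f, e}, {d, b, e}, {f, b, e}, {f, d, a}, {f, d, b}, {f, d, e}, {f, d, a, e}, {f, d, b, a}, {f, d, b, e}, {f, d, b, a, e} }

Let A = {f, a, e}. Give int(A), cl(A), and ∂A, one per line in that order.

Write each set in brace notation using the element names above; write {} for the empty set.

opens ⊆ A: {}, {f}, {e}, {f, e}; union → int = {f, e}
complement {d, b}; its interior {d, b}; cl(A) = X∖{d, b} = {f, a, e}
boundary = {f, a, e} ∖ {f, e} = {a}

int(A) = {f, e}
cl(A)  = {f, a, e}
∂A     = {a}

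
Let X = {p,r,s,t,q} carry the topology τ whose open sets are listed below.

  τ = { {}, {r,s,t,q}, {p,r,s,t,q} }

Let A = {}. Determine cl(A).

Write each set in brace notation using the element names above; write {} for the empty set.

{}

complement {p,r,s,t,q}; its interior {p,r,s,t,q}; cl(A) = X∖{p,r,s,t,q} = {}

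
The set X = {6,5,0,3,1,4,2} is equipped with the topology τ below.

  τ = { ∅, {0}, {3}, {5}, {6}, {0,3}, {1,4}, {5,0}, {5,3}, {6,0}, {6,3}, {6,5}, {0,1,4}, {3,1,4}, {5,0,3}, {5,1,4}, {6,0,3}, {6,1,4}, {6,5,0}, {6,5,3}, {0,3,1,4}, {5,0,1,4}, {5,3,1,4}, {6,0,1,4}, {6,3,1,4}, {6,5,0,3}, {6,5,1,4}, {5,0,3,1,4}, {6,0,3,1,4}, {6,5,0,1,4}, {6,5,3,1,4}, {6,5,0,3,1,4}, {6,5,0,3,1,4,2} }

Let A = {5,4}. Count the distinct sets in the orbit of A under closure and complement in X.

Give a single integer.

10

cl via duality: int({6,0,3,1,2}) = {6,0,3}, so X∖{6,0,3} = {5,1,4,2}
Write k for closure, c for complement:
  1. A     = {5,4}
  2. kA    = {5,1,4,2}
  3. cA    = {6,0,3,1,2}
  4. ckA   = {6,0,3}
  5. kcA   = {6,0,3,1,4,2}
  6. kckA  = {6,0,3,2}
  7. ckcA  = {5}
  8. ckckA = {5,1,4}
  9. kckcA = {5,2}
  10. ckckcA = {6,0,3,1,4}
applying k or c yields no new set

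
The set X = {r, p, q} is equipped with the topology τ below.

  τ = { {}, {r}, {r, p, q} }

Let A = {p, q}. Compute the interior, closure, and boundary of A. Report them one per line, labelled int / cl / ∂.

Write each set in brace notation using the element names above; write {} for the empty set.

int(A) = {}
cl(A)  = {p, q}
∂A     = {p, q}

interior: largest open inside A is {} (from {})
cl via duality: int({r}) = {r}, so X∖{r} = {p, q}
cl∖int = {p, q}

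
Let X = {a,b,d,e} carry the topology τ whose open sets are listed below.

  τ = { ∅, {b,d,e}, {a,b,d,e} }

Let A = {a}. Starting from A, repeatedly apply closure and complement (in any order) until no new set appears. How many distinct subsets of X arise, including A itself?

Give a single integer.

4

closure: X∖int(X∖A) = X∖{b,d,e} = {a}
Let k=closure and c=complement:
  1. A     = {a}
  2. cA    = {b,d,e}
  3. kcA   = {a,b,d,e}
  4. ckcA  = ∅
— saturated at 4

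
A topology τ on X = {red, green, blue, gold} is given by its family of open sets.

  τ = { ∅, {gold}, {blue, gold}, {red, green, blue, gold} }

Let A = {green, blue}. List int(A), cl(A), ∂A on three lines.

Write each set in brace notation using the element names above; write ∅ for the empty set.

int(A) = ∅
cl(A)  = {red, green, blue}
∂A     = {red, green, blue}

opens ⊆ A: ∅; union → int = ∅
complement {red, gold}; its interior {gold}; cl(A) = X∖{gold} = {red, green, blue}
boundary = {red, green, blue} ∖ ∅ = {red, green, blue}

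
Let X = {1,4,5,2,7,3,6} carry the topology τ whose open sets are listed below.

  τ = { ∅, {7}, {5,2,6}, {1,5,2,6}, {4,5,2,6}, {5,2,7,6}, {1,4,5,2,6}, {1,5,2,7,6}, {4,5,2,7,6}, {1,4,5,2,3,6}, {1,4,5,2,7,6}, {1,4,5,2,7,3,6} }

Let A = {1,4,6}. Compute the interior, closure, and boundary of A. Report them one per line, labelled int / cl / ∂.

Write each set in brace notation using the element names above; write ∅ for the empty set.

int(A) = ∅
cl(A)  = {1,4,5,2,3,6}
∂A     = {1,4,5,2,3,6}

opens ⊆ A: ∅; union → int = ∅
complement {5,2,7,3}; its interior {7}; cl(A) = X∖{7} = {1,4,5,2,3,6}
boundary = {1,4,5,2,3,6} ∖ ∅ = {1,4,5,2,3,6}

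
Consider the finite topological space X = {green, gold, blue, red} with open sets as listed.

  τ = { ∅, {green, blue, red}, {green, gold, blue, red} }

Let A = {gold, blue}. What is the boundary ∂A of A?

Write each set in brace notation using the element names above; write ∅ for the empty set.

{green, gold, blue, red}

opens ⊆ A: ∅; union → int = ∅
complement {green, red}; its interior ∅; cl(A) = X∖∅ = {green, gold, blue, red}
boundary = {green, gold, blue, red} ∖ ∅ = {green, gold, blue, red}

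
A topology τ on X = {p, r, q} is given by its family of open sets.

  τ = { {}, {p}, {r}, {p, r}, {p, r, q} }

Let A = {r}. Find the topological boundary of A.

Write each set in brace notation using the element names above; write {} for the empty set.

opens ⊆ A: {}, {r}; union → int = {r}
complement {p, q}; its interior {p}; cl(A) = X∖{p} = {r, q}
boundary = {r, q} ∖ {r} = {q}

{q}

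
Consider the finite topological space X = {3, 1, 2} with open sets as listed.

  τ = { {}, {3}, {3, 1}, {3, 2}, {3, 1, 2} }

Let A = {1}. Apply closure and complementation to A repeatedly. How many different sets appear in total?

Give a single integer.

4

complement {3, 2}; its interior {3, 2}; cl(A) = X∖{3, 2} = {1}
With k = closure, c = complement:
  1. A     = {1}
  2. cA    = {3, 2}
  3. kcA   = {3, 1, 2}
  4. ckcA  = {}
k, c of each give nothing new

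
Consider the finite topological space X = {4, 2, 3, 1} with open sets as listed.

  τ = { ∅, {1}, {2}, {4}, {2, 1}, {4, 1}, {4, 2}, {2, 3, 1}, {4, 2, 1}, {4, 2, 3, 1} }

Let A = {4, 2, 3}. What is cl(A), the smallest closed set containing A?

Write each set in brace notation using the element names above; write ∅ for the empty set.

{4, 2, 3}

complement {1}; its interior {1}; cl(A) = X∖{1} = {4, 2, 3}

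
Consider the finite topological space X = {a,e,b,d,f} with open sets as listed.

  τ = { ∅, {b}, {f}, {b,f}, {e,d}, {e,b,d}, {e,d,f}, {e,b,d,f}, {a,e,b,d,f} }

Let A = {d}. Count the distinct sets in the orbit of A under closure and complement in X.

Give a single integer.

closure: X∖int(X∖A) = X∖{b,f} = {a,e,d}
Let k=closure and c=complement:
  1. A     = {d}
  2. kA    = {a,e,d}
  3. cA    = {a,e,b,f}
  4. ckA   = {b,f}
  5. kcA   = {a,e,b,d,f}
  6. kckA  = {a,b,f}
  7. ckcA  = ∅
  8. ckckA = {e,d}
— saturated at 8

8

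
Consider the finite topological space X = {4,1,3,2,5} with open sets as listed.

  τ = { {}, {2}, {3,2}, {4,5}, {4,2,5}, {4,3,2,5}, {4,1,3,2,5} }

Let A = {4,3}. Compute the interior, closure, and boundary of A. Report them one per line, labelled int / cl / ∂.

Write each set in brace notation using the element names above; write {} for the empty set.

open subsets of A: {}; so int(A) = {}
closure: X∖int(X∖A) = X∖{2} = {4,1,3,5}
∂A = {4,1,3,5} minus {} = {4,1,3,5}

int(A) = {}
cl(A)  = {4,1,3,5}
∂A     = {4,1,3,5}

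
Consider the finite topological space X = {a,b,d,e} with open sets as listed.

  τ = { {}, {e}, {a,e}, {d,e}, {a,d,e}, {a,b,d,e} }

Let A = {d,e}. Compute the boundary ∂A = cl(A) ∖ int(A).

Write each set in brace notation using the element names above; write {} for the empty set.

U open, U⊆A: {}, {e}, {d,e}. int(A) = ⋃ = {d,e}
X∖A={a,b}, int(X∖A)={}, hence cl(A)={a,b,d,e}
∂A: remove int from cl → {a,b}

{a,b}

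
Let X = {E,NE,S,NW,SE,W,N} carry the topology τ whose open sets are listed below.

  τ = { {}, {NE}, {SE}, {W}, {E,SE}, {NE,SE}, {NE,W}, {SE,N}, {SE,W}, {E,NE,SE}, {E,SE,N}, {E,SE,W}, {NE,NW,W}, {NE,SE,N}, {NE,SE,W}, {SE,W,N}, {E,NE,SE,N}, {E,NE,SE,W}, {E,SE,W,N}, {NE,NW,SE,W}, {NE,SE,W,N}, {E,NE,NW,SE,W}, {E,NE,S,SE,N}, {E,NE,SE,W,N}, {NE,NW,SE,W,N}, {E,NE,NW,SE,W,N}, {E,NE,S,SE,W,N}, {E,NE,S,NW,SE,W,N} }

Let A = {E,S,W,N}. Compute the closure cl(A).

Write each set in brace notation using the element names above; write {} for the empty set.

closure: X∖int(X∖A) = X∖{NE,SE} = {E,S,NW,W,N}

{E,S,NW,W,N}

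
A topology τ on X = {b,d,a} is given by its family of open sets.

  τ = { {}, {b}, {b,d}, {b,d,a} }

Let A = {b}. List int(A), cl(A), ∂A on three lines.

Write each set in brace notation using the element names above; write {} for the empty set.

opens ⊆ A: {}, {b}; union → int = {b}
complement {d,a}; its interior {}; cl(A) = X∖{} = {b,d,a}
boundary = {b,d,a} ∖ {b} = {d,a}

int(A) = {b}
cl(A)  = {b,d,a}
∂A     = {d,a}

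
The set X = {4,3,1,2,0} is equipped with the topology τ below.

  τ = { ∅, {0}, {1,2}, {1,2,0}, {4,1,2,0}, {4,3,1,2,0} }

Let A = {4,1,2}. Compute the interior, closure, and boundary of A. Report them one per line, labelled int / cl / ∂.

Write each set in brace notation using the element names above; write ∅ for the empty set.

int(A) = {1,2}
cl(A)  = {4,3,1,2}
∂A     = {4,3}

open subsets of A: ∅, {1,2}; so int(A) = {1,2}
closure: X∖int(X∖A) = X∖{0} = {4,3,1,2}
∂A = {4,3,1,2} minus {1,2} = {4,3}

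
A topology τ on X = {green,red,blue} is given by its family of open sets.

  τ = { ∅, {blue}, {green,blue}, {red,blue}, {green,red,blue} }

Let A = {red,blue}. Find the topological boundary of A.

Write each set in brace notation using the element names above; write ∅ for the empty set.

open subsets of A: ∅, {blue}, {red,blue}; so int(A) = {red,blue}
closure: X∖int(X∖A) = X∖∅ = {green,red,blue}
∂A = {green,red,blue} minus {red,blue} = {green}

{green}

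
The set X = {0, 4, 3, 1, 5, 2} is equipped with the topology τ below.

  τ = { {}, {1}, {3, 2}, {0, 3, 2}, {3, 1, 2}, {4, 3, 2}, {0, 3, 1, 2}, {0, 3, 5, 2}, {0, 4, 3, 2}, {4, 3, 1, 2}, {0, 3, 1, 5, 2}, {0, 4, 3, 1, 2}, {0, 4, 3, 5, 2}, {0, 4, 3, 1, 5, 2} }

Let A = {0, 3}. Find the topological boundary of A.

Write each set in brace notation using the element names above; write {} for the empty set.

{0, 4, 3, 5, 2}

opens ⊆ A: {}; union → int = {}
complement {4, 1, 5, 2}; its interior {1}; cl(A) = X∖{1} = {0, 4, 3, 5, 2}
boundary = {0, 4, 3, 5, 2} ∖ {} = {0, 4, 3, 5, 2}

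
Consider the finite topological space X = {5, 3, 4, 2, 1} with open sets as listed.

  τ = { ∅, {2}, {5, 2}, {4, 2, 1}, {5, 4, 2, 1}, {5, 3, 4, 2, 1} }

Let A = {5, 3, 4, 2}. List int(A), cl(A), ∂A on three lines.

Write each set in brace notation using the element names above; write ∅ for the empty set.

int(A) = {5, 2}
cl(A)  = {5, 3, 4, 2, 1}
∂A     = {3, 4, 1}

open subsets of A: ∅, {2}, {5, 2}; so int(A) = {5, 2}
closure: X∖int(X∖A) = X∖∅ = {5, 3, 4, 2, 1}
∂A = {5, 3, 4, 2, 1} minus {5, 2} = {3, 4, 1}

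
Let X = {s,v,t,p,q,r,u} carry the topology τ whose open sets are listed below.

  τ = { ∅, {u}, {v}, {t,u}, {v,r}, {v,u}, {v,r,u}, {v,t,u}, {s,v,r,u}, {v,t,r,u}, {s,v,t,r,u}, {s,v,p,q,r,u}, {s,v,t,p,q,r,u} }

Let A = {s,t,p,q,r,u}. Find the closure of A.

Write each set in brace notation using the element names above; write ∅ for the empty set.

cl via duality: int({v}) = {v}, so X∖{v} = {s,t,p,q,r,u}

{s,t,p,q,r,u}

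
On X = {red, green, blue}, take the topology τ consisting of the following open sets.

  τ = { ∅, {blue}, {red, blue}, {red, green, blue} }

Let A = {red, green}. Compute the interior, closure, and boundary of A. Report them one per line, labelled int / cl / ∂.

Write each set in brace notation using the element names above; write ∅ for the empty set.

U open, U⊆A: ∅. int(A) = ⋃ = ∅
X∖A={blue}, int(X∖A)={blue}, hence cl(A)={red, green}
∂A: remove int from cl → {red, green}

int(A) = ∅
cl(A)  = {red, green}
∂A     = {red, green}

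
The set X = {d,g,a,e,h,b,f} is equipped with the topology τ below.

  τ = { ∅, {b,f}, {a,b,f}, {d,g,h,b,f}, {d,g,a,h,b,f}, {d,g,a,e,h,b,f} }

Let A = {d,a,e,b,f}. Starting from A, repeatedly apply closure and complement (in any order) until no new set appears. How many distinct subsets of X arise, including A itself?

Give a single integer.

6

complement {g,h}; its interior ∅; cl(A) = X∖∅ = {d,g,a,e,h,b,f}
With k = closure, c = complement:
  1. A     = {d,a,e,b,f}
  2. kA    = {d,g,a,e,h,b,f}
  3. cA    = {g,h}
  4. ckA   = ∅
  5. kcA   = {d,g,e,h}
  6. ckcA  = {a,b,f}
k, c of each give nothing new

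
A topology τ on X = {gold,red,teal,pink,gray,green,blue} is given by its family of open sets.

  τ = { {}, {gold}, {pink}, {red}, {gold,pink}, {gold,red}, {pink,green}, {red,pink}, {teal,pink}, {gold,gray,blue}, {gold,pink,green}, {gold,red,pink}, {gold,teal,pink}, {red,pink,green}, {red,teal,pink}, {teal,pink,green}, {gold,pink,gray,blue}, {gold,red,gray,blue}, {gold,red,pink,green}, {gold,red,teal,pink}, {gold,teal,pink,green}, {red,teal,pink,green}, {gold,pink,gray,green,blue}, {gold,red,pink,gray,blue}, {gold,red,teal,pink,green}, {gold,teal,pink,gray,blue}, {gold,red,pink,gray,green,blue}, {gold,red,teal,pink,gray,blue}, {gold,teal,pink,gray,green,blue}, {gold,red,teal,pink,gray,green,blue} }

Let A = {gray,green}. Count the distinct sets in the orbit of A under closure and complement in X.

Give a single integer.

6

complement {gold,red,teal,pink,blue}; its interior {gold,red,teal,pink}; cl(A) = X∖{gold,red,teal,pink} = {gray,green,blue}
With k = closure, c = complement:
  1. A     = {gray,green}
  2. kA    = {gray,green,blue}
  3. cA    = {gold,red,teal,pink,blue}
  4. ckA   = {gold,red,teal,pink}
  5. kcA   = {gold,red,teal,pink,gray,green,blue}
  6. ckcA  = {}
k, c of each give nothing new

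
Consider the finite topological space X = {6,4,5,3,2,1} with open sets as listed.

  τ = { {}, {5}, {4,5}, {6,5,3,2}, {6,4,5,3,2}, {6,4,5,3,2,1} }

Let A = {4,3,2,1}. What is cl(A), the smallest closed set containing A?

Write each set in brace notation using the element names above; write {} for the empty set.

{6,4,3,2,1}

closure: X∖int(X∖A) = X∖{5} = {6,4,3,2,1}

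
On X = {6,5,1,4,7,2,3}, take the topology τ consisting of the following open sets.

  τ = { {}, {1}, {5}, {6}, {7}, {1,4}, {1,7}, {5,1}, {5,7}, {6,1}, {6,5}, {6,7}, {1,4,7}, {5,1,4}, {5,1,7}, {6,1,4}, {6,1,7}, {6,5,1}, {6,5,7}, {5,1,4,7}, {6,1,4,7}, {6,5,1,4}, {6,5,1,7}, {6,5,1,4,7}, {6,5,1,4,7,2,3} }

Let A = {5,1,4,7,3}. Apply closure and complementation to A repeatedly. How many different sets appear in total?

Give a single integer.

6

closure: X∖int(X∖A) = X∖{6} = {5,1,4,7,2,3}
Let k=closure and c=complement:
  1. A     = {5,1,4,7,3}
  2. kA    = {5,1,4,7,2,3}
  3. cA    = {6,2}
  4. ckA   = {6}
  5. kcA   = {6,2,3}
  6. ckcA  = {5,1,4,7}
— saturated at 6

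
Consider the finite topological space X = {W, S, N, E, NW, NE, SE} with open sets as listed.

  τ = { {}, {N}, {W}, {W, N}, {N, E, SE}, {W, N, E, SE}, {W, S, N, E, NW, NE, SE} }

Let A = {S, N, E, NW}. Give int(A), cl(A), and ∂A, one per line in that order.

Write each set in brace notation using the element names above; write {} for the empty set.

open subsets of A: {}, {N}; so int(A) = {N}
closure: X∖int(X∖A) = X∖{W} = {S, N, E, NW, NE, SE}
∂A = {S, N, E, NW, NE, SE} minus {N} = {S, E, NW, NE, SE}

int(A) = {N}
cl(A)  = {S, N, E, NW, NE, SE}
∂A     = {S, E, NW, NE, SE}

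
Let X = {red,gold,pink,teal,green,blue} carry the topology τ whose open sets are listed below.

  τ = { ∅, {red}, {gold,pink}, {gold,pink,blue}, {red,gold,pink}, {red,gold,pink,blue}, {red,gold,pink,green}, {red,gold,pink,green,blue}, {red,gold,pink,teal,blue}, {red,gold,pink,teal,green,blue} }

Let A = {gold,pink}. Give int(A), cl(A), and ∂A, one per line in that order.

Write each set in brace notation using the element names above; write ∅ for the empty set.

open subsets of A: ∅, {gold,pink}; so int(A) = {gold,pink}
closure: X∖int(X∖A) = X∖{red} = {gold,pink,teal,green,blue}
∂A = {gold,pink,teal,green,blue} minus {gold,pink} = {teal,green,blue}

int(A) = {gold,pink}
cl(A)  = {gold,pink,teal,green,blue}
∂A     = {teal,green,blue}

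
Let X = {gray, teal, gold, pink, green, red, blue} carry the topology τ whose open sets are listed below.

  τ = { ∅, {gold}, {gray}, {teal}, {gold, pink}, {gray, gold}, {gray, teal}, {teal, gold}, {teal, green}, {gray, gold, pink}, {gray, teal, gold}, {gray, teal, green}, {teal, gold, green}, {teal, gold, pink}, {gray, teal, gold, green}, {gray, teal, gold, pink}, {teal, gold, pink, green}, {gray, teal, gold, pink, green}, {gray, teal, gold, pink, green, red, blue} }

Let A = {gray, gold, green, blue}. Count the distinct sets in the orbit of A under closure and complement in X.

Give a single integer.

complement {teal, pink, red}; its interior {teal}; cl(A) = X∖{teal} = {gray, gold, pink, green, red, blue}
With k = closure, c = complement:
  1. A     = {gray, gold, green, blue}
  2. kA    = {gray, gold, pink, green, red, blue}
  3. cA    = {teal, pink, red}
  4. ckA   = {teal}
  5. kcA   = {teal, pink, green, red, blue}
  6. kckA  = {teal, green, red, blue}
  7. ckcA  = {gray, gold}
  8. ckckA = {gray, gold, pink}
  9. kckcA = {gray, gold, pink, red, blue}
  10. ckckcA = {teal, green}
k, c of each give nothing new

10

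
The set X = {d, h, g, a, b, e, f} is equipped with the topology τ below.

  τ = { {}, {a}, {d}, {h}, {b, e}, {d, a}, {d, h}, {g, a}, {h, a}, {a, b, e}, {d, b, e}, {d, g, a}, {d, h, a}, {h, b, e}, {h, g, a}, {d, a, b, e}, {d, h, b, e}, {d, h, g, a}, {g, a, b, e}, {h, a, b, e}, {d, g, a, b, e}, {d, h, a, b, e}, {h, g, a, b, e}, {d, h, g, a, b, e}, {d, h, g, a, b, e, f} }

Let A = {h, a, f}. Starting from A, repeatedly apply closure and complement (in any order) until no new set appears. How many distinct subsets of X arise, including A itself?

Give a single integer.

8

X∖A={d, g, b, e}, int(X∖A)={d, b, e}, hence cl(A)={h, g, a, f}
Orbit (k=closure, c=complement):
  1. A     = {h, a, f}
  2. kA    = {h, g, a, f}
  3. cA    = {d, g, b, e}
  4. ckA   = {d, b, e}
  5. kcA   = {d, g, b, e, f}
  6. kckA  = {d, b, e, f}
  7. ckcA  = {h, a}
  8. ckckA = {h, g, a}
(closed under both — stop)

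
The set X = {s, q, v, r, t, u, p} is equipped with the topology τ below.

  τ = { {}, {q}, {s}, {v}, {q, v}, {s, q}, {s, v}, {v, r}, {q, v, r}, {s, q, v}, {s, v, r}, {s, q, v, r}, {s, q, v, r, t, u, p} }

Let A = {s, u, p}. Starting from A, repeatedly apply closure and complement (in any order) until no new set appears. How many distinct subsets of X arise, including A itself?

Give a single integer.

closure: X∖int(X∖A) = X∖{q, v, r} = {s, t, u, p}
Let k=closure and c=complement:
  1. A     = {s, u, p}
  2. kA    = {s, t, u, p}
  3. cA    = {q, v, r, t}
  4. ckA   = {q, v, r}
  5. kcA   = {q, v, r, t, u, p}
  6. ckcA  = {s}
— saturated at 6

6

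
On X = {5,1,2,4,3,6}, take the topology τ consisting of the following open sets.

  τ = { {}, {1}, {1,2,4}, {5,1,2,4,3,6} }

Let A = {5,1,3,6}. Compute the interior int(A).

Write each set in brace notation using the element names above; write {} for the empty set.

U open, U⊆A: {}, {1}. int(A) = ⋃ = {1}

{1}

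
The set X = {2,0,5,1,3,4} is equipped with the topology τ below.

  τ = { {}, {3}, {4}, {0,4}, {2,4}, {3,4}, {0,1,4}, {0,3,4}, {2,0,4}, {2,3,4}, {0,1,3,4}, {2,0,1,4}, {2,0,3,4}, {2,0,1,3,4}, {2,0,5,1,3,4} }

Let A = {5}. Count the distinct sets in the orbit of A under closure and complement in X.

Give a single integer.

cl via duality: int({2,0,1,3,4}) = {2,0,1,3,4}, so X∖{2,0,1,3,4} = {5}
Write k for closure, c for complement:
  1. A     = {5}
  2. cA    = {2,0,1,3,4}
  3. kcA   = {2,0,5,1,3,4}
  4. ckcA  = {}
applying k or c yields no new set

4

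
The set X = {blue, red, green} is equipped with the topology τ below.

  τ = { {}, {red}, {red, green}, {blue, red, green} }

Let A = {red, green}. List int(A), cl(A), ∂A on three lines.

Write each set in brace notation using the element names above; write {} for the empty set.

interior: largest open inside A is {red, green} (from {}, {red}, {red, green})
cl via duality: int({blue}) = {}, so X∖{} = {blue, red, green}
cl∖int = {blue}

int(A) = {red, green}
cl(A)  = {blue, red, green}
∂A     = {blue}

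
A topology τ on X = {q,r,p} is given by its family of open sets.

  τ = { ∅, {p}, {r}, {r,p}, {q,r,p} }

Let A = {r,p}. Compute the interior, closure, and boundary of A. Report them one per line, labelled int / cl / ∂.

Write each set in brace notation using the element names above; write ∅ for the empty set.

int(A) = {r,p}
cl(A)  = {q,r,p}
∂A     = {q}

opens ⊆ A: ∅, {r}, {p}, {r,p}; union → int = {r,p}
complement {q}; its interior ∅; cl(A) = X∖∅ = {q,r,p}
boundary = {q,r,p} ∖ {r,p} = {q}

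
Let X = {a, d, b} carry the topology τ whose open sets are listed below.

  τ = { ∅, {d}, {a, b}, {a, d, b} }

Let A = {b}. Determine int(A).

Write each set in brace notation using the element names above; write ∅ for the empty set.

open subsets of A: ∅; so int(A) = ∅

∅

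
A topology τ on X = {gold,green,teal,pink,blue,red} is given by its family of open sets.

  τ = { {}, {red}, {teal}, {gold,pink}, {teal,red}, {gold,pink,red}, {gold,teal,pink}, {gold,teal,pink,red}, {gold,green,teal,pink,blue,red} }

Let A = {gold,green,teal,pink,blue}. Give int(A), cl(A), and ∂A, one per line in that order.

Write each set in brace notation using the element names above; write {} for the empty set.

interior: largest open inside A is {gold,teal,pink} (from {}, {teal}, {gold,pink}, {gold,teal,pink})
cl via duality: int({red}) = {red}, so X∖{red} = {gold,green,teal,pink,blue}
cl∖int = {green,blue}

int(A) = {gold,teal,pink}
cl(A)  = {gold,green,teal,pink,blue}
∂A     = {green,blue}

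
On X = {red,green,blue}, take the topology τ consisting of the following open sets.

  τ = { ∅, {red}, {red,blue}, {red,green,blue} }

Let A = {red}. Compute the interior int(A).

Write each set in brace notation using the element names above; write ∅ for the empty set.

open subsets of A: ∅, {red}; so int(A) = {red}

{red}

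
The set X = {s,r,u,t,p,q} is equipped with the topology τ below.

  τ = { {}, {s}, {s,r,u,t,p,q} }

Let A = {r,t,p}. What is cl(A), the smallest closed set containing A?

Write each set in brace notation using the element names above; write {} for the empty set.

{r,u,t,p,q}

complement {s,u,q}; its interior {s}; cl(A) = X∖{s} = {r,u,t,p,q}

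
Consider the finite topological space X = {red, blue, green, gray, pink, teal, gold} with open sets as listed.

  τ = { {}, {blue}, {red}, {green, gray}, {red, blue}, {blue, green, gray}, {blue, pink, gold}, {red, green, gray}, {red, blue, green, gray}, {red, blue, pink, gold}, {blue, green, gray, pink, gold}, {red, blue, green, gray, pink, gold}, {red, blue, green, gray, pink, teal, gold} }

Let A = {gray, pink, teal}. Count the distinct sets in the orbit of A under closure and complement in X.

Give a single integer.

complement {red, blue, green, gold}; its interior {red, blue}; cl(A) = X∖{red, blue} = {green, gray, pink, teal, gold}
With k = closure, c = complement:
  1. A     = {gray, pink, teal}
  2. kA    = {green, gray, pink, teal, gold}
  3. cA    = {red, blue, green, gold}
  4. ckA   = {red, blue}
  5. kcA   = {red, blue, green, gray, pink, teal, gold}
  6. kckA  = {red, blue, pink, teal, gold}
  7. ckcA  = {}
  8. ckckA = {green, gray}
  9. kckckA = {green, gray, teal}
  10. ckckckA = {red, blue, pink, gold}
k, c of each give nothing new

10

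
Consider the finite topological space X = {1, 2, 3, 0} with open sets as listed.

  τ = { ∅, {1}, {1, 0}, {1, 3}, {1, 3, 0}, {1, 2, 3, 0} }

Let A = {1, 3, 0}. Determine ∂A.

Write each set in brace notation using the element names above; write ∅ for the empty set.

U open, U⊆A: ∅, {1}, {1, 0}, {1, 3}, {1, 3, 0}. int(A) = ⋃ = {1, 3, 0}
X∖A={2}, int(X∖A)=∅, hence cl(A)={1, 2, 3, 0}
∂A: remove int from cl → {2}

{2}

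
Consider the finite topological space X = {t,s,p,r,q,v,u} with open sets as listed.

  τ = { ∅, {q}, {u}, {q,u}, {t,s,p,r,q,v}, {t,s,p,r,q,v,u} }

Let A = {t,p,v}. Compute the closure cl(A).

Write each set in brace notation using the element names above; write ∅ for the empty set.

{t,s,p,r,v}

X∖A={s,r,q,u}, int(X∖A)={q,u}, hence cl(A)={t,s,p,r,v}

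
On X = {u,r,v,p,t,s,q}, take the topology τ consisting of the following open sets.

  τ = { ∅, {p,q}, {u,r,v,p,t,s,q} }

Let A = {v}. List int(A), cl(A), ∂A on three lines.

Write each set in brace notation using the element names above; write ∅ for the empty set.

int(A) = ∅
cl(A)  = {u,r,v,t,s}
∂A     = {u,r,v,t,s}

opens ⊆ A: ∅; union → int = ∅
complement {u,r,p,t,s,q}; its interior {p,q}; cl(A) = X∖{p,q} = {u,r,v,t,s}
boundary = {u,r,v,t,s} ∖ ∅ = {u,r,v,t,s}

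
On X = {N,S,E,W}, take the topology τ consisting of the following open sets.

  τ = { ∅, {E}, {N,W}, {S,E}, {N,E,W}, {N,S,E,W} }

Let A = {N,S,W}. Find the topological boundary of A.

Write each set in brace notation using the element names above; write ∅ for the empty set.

open subsets of A: ∅, {N,W}; so int(A) = {N,W}
closure: X∖int(X∖A) = X∖{E} = {N,S,W}
∂A = {N,S,W} minus {N,W} = {S}

{S}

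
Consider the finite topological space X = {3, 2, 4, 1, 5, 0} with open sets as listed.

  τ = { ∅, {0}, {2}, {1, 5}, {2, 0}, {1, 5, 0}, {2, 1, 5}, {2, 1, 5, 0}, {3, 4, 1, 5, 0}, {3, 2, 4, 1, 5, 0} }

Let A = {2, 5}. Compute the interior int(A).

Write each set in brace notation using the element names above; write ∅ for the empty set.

interior: largest open inside A is {2} (from ∅, {2})

{2}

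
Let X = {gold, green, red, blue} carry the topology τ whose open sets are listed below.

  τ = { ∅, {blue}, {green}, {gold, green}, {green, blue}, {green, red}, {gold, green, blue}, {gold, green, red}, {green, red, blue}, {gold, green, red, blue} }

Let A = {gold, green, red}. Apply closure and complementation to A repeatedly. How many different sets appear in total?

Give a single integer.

complement {blue}; its interior {blue}; cl(A) = X∖{blue} = {gold, green, red}
With k = closure, c = complement:
  1. A     = {gold, green, red}
  2. cA    = {blue}
k, c of each give nothing new

2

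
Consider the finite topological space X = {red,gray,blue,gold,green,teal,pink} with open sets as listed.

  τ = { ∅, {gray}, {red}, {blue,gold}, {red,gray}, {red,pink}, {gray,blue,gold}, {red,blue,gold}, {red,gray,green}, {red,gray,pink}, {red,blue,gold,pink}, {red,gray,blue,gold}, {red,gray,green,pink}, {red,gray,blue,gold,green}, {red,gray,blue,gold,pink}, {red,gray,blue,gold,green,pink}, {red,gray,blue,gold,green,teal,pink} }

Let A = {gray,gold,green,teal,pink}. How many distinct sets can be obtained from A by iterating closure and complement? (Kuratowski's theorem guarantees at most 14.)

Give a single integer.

12

cl via duality: int({red,blue}) = {red}, so X∖{red} = {gray,blue,gold,green,teal,pink}
Write k for closure, c for complement:
  1. A     = {gray,gold,green,teal,pink}
  2. kA    = {gray,blue,gold,green,teal,pink}
  3. cA    = {red,blue}
  4. ckA   = {red}
  5. kcA   = {red,blue,gold,green,teal,pink}
  6. kckA  = {red,green,teal,pink}
  7. ckcA  = {gray}
  8. ckckA = {gray,blue,gold}
  9. kckcA = {gray,green,teal}
  10. kckckA = {gray,blue,gold,green,teal}
  11. ckckcA = {red,blue,gold,pink}
  12. ckckckA = {red,pink}
applying k or c yields no new set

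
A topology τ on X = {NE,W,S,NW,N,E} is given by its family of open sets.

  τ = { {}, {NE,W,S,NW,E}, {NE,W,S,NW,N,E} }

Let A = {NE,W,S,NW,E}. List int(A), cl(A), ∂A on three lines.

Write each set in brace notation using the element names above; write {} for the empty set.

opens ⊆ A: {}, {NE,W,S,NW,E}; union → int = {NE,W,S,NW,E}
complement {N}; its interior {}; cl(A) = X∖{} = {NE,W,S,NW,N,E}
boundary = {NE,W,S,NW,N,E} ∖ {NE,W,S,NW,E} = {N}

int(A) = {NE,W,S,NW,E}
cl(A)  = {NE,W,S,NW,N,E}
∂A     = {N}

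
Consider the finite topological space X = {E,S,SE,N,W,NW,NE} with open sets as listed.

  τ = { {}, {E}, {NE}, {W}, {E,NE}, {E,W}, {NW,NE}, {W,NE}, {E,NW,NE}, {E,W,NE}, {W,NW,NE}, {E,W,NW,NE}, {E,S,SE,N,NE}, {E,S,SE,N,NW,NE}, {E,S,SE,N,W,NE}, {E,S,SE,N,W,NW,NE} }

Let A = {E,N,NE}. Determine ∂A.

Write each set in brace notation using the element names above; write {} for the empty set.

U open, U⊆A: {}, {E}, {NE}, {E,NE}. int(A) = ⋃ = {E,NE}
X∖A={S,SE,W,NW}, int(X∖A)={W}, hence cl(A)={E,S,SE,N,NW,NE}
∂A: remove int from cl → {S,SE,N,NW}

{S,SE,N,NW}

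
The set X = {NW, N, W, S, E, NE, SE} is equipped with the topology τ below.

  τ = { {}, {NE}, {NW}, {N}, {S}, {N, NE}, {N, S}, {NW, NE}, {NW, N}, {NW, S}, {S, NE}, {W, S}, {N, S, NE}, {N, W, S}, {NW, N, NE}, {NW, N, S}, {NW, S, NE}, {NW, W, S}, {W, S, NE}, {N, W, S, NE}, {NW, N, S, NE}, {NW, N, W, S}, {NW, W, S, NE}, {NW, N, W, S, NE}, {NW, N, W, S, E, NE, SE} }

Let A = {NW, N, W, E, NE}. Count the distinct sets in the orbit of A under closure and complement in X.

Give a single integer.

8

cl via duality: int({S, SE}) = {S}, so X∖{S} = {NW, N, W, E, NE, SE}
Write k for closure, c for complement:
  1. A     = {NW, N, W, E, NE}
  2. kA    = {NW, N, W, E, NE, SE}
  3. cA    = {S, SE}
  4. ckA   = {S}
  5. kcA   = {W, S, E, SE}
  6. ckcA  = {NW, N, NE}
  7. kckcA = {NW, N, E, NE, SE}
  8. ckckcA = {W, S}
applying k or c yields no new set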